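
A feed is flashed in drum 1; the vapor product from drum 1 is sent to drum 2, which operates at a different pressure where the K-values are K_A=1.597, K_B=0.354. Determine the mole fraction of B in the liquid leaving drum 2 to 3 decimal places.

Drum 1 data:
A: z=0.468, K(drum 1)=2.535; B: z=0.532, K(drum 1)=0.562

Drum 1:
Newton iteration, ψ₁⁰ = 0.68:
  ψ₁ = 0.680: g = 0.0196, g' = -0.471 → ψ₁ = 0.722
Converged at ψ₁ = 0.722.
Drum-1 compositions:
  A: x = 0.222, y = 0.563
  B: x = 0.778, y = 0.437
Drum-2 feed = drum-1 vapor: z₂ = (0.5628, 0.4372).
Drum 2:
Let ψ₂ = V/F and solve Σ zᵢ(Kᵢ−1)/(1+ψ₂(Kᵢ−1)) = 0.
g(0) = ΣzᵢKᵢ − 1 = 0.054 and g(1) = 1 − Σzᵢ/Kᵢ = -0.588, so a root lies in (0, 1).
Binary case is linear: z₁(K₁−1)(1+ψ₂(K₂−1)) + z₂(K₂−1)(1+ψ₂(K₁−1)) = 0
⇒ ψ₂ = [z₁(K₁−1)+z₂(K₂−1)] / [−(K₁−1)(K₂−1)] = 0.0535/0.3857 = 0.139
  A: x = 0.520, y = 0.830
  B: x = 0.480, y = 0.170

x_B (drum 2) = 0.480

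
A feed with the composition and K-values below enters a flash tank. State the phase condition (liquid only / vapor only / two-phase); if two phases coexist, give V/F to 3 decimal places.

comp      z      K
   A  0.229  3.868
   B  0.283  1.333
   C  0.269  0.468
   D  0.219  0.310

two-phase, V/F = 0.398

ΣzᵢKᵢ = 1.457; Σzᵢ/Kᵢ = 1.553.
Both exceed 1, so a two-phase solution exists.
Let ψ = V/F and solve Σ zᵢ(Kᵢ−1)/(1+ψ(Kᵢ−1)) = 0.
Newton iteration, ψ⁰ = 0.41:
  ψ = 0.410: g = -0.0090, g' = -0.749 → ψ = 0.398
Converged at ψ = 0.398.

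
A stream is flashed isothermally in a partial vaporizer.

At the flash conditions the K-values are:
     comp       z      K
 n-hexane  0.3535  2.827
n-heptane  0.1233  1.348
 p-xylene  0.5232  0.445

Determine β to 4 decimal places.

Material balance + equilibrium reduce to Σ zᵢ(Kᵢ−1)/(1+β(Kᵢ−1)) = 0.
g(0) = ΣzᵢKᵢ − 1 = 0.3984 and g(1) = 1 − Σzᵢ/Kᵢ = -0.3922, so a root lies in (0, 1).
Iterate (Newton) starting at β = 0.5:
  β = 0.5000: g = -0.02784, g' = -0.6418 → β = 0.4566
  β = 0.4566: g = 0.00018, g' = -0.6510 → β = 0.4569
Converged at β = 0.4569.

β = 0.4569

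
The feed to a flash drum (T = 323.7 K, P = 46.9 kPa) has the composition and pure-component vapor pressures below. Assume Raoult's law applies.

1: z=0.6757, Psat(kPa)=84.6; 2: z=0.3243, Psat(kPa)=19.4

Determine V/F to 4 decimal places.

Raoult's law: Kᵢ = Pᵢˢᵃᵗ/P = Pᵢˢᵃᵗ/46.9.
  K_1 = 84.6/46.9 = 1.803838, K_2 = 19.4/46.9 = 0.413646
Material balance + equilibrium reduce to Σ zᵢ(Kᵢ−1)/(1+V/F(Kᵢ−1)) = 0.
g(0) = ΣzᵢKᵢ − 1 = 0.3530 and g(1) = 1 − Σzᵢ/Kᵢ = -0.1586, so a root lies in (0, 1).
Newton–Raphson from V/F = 0.5:
  V/F = 0.5000: g = 0.11841, g' = -0.4453 → V/F = 0.7659
  V/F = 0.7659: g = -0.00898, g' = -0.5346 → V/F = 0.7491
  V/F = 0.7491: g = -0.00008, g' = -0.5247 → V/F = 0.7489
Converged at V/F = 0.7489.

V/F = 0.7489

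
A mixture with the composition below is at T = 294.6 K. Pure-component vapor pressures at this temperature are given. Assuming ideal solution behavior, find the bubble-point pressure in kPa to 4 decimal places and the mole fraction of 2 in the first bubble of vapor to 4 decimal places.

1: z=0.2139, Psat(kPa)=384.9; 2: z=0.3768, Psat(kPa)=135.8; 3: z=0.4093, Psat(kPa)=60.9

At the bubble point ψ → 0, so ΣzᵢKᵢ = 1 with Kᵢ = Pᵢˢᵃᵗ/P ⇒ P = ΣzᵢPᵢˢᵃᵗ.
P = 0.2139·384.9 + 0.3768·135.8 + 0.4093·60.9 = 158.4259 kPa
yᵢ = zᵢPᵢˢᵃᵗ/P ⇒ y_2 = 0.3768·135.8/158.4259 = 0.3230

Pbub = 158.4259 kPa, y_2 = 0.3230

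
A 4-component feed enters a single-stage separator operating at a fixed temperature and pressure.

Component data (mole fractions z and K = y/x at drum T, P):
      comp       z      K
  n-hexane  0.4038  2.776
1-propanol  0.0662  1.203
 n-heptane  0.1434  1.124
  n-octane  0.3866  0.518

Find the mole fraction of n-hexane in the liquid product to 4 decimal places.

Rachford–Rice: g(ψ) = Σ zᵢ(Kᵢ−1)/(1+ψ(Kᵢ−1)) = 0.
Check two-phase: ΣzᵢKᵢ = 1.5620 > 1 and Σzᵢ/Kᵢ = 1.0744 > 1, so g(0) = 0.5620 > 0 and g(1) = -0.0744 < 0.
Newton iteration, ψ⁰ = 0.38:
  ψ = 0.3800: g = 0.22951, g' = -0.5930 → ψ = 0.7670
  ψ = 0.7670: g = 0.03581, g' = -0.4582 → ψ = 0.8452
  ψ = 0.8452: g = -0.00013, g' = -0.4631 → ψ = 0.8449
Converged at ψ = 0.8449.
Compositions from xᵢ = zᵢ/(1+ψ(Kᵢ−1)), yᵢ = Kᵢxᵢ:
  n-hexane: x = 0.1615, y = 0.4483
  1-propanol: x = 0.0565, y = 0.0680
  n-heptane: x = 0.1298, y = 0.1459
  n-octane: x = 0.6522, y = 0.3378

x_n-hexane = 0.1615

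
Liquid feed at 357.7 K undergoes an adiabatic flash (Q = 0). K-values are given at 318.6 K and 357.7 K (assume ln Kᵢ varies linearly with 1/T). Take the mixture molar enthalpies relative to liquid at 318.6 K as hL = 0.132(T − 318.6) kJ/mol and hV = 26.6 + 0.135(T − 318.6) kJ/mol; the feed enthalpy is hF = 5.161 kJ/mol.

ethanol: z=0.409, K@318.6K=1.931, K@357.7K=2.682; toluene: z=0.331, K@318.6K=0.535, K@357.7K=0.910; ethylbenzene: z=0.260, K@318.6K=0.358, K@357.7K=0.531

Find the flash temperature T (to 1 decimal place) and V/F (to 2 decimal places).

Adiabatic flash: solve Rachford–Rice at each trial T, then check hF = ψ·hV(T) + (1−ψ)·hL(T).
  T = 318.6 K: K = (1.931, 0.535, 0.358), RR gives ψ = 0.117, H_out = 3.119 kJ/mol
  T = 357.7 K: K = (2.682, 0.910, 0.531), RR gives ψ = 0.984, H_out = 31.449 kJ/mol
  T = 338.1 K: K = (2.296, 0.708, 0.441), RR gives ψ = 0.515, H_out = 16.304 kJ/mol
  T = 328.4 K: K = (2.112, 0.618, 0.399), RR gives ψ = 0.316, H_out = 9.707 kJ/mol
  T = 323.5 K: K = (2.021, 0.576, 0.378), RR gives ψ = 0.218, H_out = 6.438 kJ/mol
  T = 321.1 K: K = (1.977, 0.556, 0.368), RR gives ψ = 0.169, H_out = 4.824 kJ/mol
Linear interpolation between T = 321.1 (H_out = 4.824) and T = 323.5 (H_out = 6.438) on hF = 5.161 gives T ≈ 321.6 K, at which ψ = 0.18.

T = 321.6 K, V/F = 0.18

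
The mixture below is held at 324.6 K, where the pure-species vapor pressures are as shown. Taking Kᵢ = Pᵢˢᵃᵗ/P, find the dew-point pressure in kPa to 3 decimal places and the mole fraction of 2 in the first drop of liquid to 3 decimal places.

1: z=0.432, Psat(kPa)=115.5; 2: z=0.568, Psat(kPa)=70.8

At the dew point ψ → 1, so Σzᵢ/Kᵢ = 1 with Kᵢ = Pᵢˢᵃᵗ/P ⇒ 1/P = Σzᵢ/Pᵢˢᵃᵗ.
1/P = 0.432/115.5 + 0.568/70.8 = 0.011763 ⇒ P = 85.013 kPa
xᵢ = zᵢP/Pᵢˢᵃᵗ ⇒ x_2 = 0.568·85.013/70.8 = 0.682

Pdew = 85.013 kPa, x_2 = 0.682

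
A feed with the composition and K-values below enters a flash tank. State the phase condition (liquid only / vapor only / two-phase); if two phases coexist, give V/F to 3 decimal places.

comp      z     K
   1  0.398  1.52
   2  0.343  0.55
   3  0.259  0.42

liquid only

ΣzᵢKᵢ = 0.902; Σzᵢ/Kᵢ = 1.502.
Since ΣzᵢKᵢ < 1 the mixture is below its bubble point — single liquid phase.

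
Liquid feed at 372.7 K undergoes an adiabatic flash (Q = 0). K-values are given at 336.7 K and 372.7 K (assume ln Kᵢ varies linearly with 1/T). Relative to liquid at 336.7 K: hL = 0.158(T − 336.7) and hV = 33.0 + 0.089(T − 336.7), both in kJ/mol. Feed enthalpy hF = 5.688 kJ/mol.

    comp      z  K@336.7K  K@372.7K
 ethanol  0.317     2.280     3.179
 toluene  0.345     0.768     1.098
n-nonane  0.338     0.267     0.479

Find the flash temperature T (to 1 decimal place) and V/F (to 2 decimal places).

T = 339.3 K, V/F = 0.16

Adiabatic flash: solve Rachford–Rice at each trial T, then check hF = ψ·hV(T) + (1−ψ)·hL(T).
  T = 336.7 K: K = (2.280, 0.768, 0.267), RR gives ψ = 0.116, H_out = 3.842 kJ/mol
  T = 372.7 K: K = (3.179, 1.098, 0.479), RR gives ψ = 0.760, H_out = 28.880 kJ/mol
  T = 354.7 K: K = (2.715, 0.927, 0.363), RR gives ψ = 0.413, H_out = 15.958 kJ/mol
  T = 345.7 K: K = (2.494, 0.846, 0.313), RR gives ψ = 0.264, H_out = 9.981 kJ/mol
  T = 341.2 K: K = (2.386, 0.806, 0.289), RR gives ψ = 0.191, H_out = 6.956 kJ/mol
  T = 338.9 K: K = (2.332, 0.787, 0.278), RR gives ψ = 0.153, H_out = 5.379 kJ/mol
  T = 340.0 K: K = (2.357, 0.796, 0.283), RR gives ψ = 0.171, H_out = 6.136 kJ/mol
Linear interpolation between T = 338.9 (H_out = 5.379) and T = 340.0 (H_out = 6.136) on hF = 5.688 gives T ≈ 339.3 K, at which ψ = 0.16.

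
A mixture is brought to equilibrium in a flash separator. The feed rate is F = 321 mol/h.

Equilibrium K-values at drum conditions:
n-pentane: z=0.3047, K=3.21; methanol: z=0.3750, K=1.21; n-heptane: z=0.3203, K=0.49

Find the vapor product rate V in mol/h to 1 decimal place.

V = 281.6 mol/h

Rachford–Rice: g(β) = Σ zᵢ(Kᵢ−1)/(1+β(Kᵢ−1)) = 0.
g(0) = ΣzᵢKᵢ − 1 = 0.5888 and g(1) = 1 − Σzᵢ/Kᵢ = -0.0585, so a root lies in (0, 1).
Iterate (Newton) starting at β = 0.65:
  β = 0.6500: g = 0.10131, g' = -0.4499 → β = 0.8752
  β = 0.8752: g = 0.00098, g' = -0.4564 → β = 0.8773
Converged at β = 0.8773.
Then V = β·F = 0.8773·321 = 281.6 mol/h and L = F − V = 39.4 mol/h.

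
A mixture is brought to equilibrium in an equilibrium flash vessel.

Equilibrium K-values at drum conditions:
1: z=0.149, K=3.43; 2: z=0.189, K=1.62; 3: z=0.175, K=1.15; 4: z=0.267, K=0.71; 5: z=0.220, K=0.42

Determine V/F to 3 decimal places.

Material balance + equilibrium reduce to Σ zᵢ(Kᵢ−1)/(1+V/F(Kᵢ−1)) = 0.
Feasibility: ΣzᵢKᵢ = 1.300, Σzᵢ/Kᵢ = 1.212 — both > 1, two phases present.
Newton iteration, V/F⁰ = 0.5:
  V/F = 0.500: g = 0.0071, g' = -0.403 → V/F = 0.518
Converged at V/F = 0.518.

V/F = 0.518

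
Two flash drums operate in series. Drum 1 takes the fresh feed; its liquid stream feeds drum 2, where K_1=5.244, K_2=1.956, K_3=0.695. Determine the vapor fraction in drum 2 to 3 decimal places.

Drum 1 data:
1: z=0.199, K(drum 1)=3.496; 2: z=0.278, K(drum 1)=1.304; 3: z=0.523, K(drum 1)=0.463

Drum 1:
Material balance + equilibrium reduce to Σ zᵢ(Kᵢ−1)/(1+ψ₁(Kᵢ−1)) = 0.
g(0) = ΣzᵢKᵢ − 1 = 0.300 and g(1) = 1 − Σzᵢ/Kᵢ = -0.400, so a root lies in (0, 1).
Newton–Raphson from ψ₁ = 0.33:
  ψ₁ = 0.330: g = 0.0078, g' = -0.617 → ψ₁ = 0.343
Converged at ψ₁ = 0.343.
Drum-1 compositions:
  1: x = 0.107, y = 0.375
  2: x = 0.252, y = 0.328
  3: x = 0.641, y = 0.297
Drum-2 feed = drum-1 liquid: z₂ = (0.1072, 0.2518, 0.6410).
Drum 2:
Rachford–Rice: g(ψ₂) = Σ zᵢ(Kᵢ−1)/(1+ψ₂(Kᵢ−1)) = 0.
Check two-phase: ΣzᵢKᵢ = 1.500 > 1 and Σzᵢ/Kᵢ = 1.071 > 1, so g(0) = 0.500 > 0 and g(1) = -0.071 < 0.
Newton iteration, ψ₂⁰ = 0.5:
  ψ₂ = 0.500: g = 0.0779, g' = -0.387 → ψ₂ = 0.702
  ψ₂ = 0.702: g = 0.0097, g' = -0.301 → ψ₂ = 0.734
Converged at ψ₂ = 0.734.
  1: x = 0.026, y = 0.137
  2: x = 0.148, y = 0.289
  3: x = 0.826, y = 0.574

V/F (drum 2) = 0.734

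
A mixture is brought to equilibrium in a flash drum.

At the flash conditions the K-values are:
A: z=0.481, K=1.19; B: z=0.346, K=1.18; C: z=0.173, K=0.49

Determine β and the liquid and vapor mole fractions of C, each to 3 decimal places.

Let β = V/F and solve Σ zᵢ(Kᵢ−1)/(1+β(Kᵢ−1)) = 0.
Feasibility: ΣzᵢKᵢ = 1.065, Σzᵢ/Kᵢ = 1.050 — both > 1, two phases present.
Iterate (Newton) starting at β = 0.4:
  β = 0.400: g = 0.0322, g' = -0.096 → β = 0.736
  β = 0.736: g = -0.0061, g' = -0.137 → β = 0.692
  β = 0.692: g = -0.0002, g' = -0.130 → β = 0.690
Converged at β = 0.690.
Compositions from xᵢ = zᵢ/(1+β(Kᵢ−1)), yᵢ = Kᵢxᵢ:
  A: x = 0.425, y = 0.506
  B: x = 0.308, y = 0.363
  C: x = 0.267, y = 0.131

β = 0.690, x_C = 0.267, y_C = 0.131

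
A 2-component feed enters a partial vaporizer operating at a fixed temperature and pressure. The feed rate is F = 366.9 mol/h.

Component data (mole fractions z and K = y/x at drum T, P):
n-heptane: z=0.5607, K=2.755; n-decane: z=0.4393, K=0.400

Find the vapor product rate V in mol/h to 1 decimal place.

Material balance + equilibrium reduce to Σ zᵢ(Kᵢ−1)/(1+ψ(Kᵢ−1)) = 0.
Feasibility: ΣzᵢKᵢ = 1.7204, Σzᵢ/Kᵢ = 1.3018 — both > 1, two phases present.
Iterate (Newton) starting at ψ = 0.5:
  ψ = 0.5000: g = 0.14757, g' = -0.8127 → ψ = 0.6816
  ψ = 0.6816: g = 0.00211, g' = -0.8108 → ψ = 0.6842
Converged at ψ = 0.6842.
Then V = ψ·F = 0.6842·366.9 = 251.0 mol/h and L = F − V = 115.9 mol/h.

V = 251.0 mol/h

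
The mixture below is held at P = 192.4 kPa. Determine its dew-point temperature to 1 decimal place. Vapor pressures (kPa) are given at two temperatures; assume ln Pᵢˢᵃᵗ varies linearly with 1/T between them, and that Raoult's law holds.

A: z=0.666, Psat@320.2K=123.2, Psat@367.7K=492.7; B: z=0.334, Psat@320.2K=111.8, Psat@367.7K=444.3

T = 335.2 K

Dew-point temperature: Σzᵢ·P/Pᵢˢᵃᵗ(T) = 1. Interpolate ln Pᵢˢᵃᵗ = aᵢ + bᵢ/T.
  T = 320.2 K: ΣzᵢP/Pᵢˢᵃᵗ = 1.6149
  T = 367.7 K: ΣzᵢP/Pᵢˢᵃᵗ = 0.4047
  T = 343.9 K: ΣzᵢP/Pᵢˢᵃᵗ = 0.7718
  T = 332.0 K: ΣzᵢP/Pᵢˢᵃᵗ = 1.1035
  T = 337.9 K: ΣzᵢP/Pᵢˢᵃᵗ = 0.9214
  T = 334.9 K: ΣzᵢP/Pᵢˢᵃᵗ = 1.0091
  T = 336.4 K: ΣzᵢP/Pᵢˢᵃᵗ = 0.9640
Interpolating between 334.9 K and 336.4 K gives T ≈ 335.2 K.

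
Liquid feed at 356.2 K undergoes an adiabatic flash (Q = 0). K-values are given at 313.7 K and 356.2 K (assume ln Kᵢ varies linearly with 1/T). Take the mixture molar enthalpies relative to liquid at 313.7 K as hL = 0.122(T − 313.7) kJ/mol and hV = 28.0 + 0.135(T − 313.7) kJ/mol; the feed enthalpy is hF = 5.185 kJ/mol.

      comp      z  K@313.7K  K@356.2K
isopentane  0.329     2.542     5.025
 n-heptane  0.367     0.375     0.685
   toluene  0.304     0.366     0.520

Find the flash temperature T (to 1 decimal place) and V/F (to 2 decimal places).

Adiabatic flash: solve Rachford–Rice at each trial T, then check hF = ψ·hV(T) + (1−ψ)·hL(T).
  T = 313.7 K: K = (2.542, 0.375, 0.366), RR gives ψ = 0.088, H_out = 2.459 kJ/mol
  T = 356.2 K: K = (5.025, 0.685, 0.520), RR gives ψ = 0.664, H_out = 24.153 kJ/mol
  T = 334.9 K: K = (3.649, 0.516, 0.441), RR gives ψ = 0.381, H_out = 13.365 kJ/mol
  T = 324.3 K: K = (3.064, 0.442, 0.403), RR gives ψ = 0.246, H_out = 8.226 kJ/mol
  T = 319.0 K: K = (2.795, 0.408, 0.384), RR gives ψ = 0.172, H_out = 5.473 kJ/mol
  T = 316.4 K: K = (2.669, 0.392, 0.375), RR gives ψ = 0.132, H_out = 4.035 kJ/mol
  T = 317.7 K: K = (2.732, 0.400, 0.380), RR gives ψ = 0.152, H_out = 4.763 kJ/mol
Linear interpolation between T = 317.7 (H_out = 4.763) and T = 319.0 (H_out = 5.473) on hF = 5.185 gives T ≈ 318.5 K, at which ψ = 0.16.

T = 318.5 K, V/F = 0.16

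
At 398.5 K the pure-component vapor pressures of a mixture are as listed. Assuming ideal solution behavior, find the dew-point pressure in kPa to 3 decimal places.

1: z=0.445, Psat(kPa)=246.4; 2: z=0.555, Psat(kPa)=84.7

At the dew point ψ → 1, so Σzᵢ/Kᵢ = 1 with Kᵢ = Pᵢˢᵃᵗ/P ⇒ 1/P = Σzᵢ/Pᵢˢᵃᵗ.
1/P = 0.445/246.4 + 0.555/84.7 = 0.008359 ⇒ P = 119.638 kPa

Pdew = 119.638 kPa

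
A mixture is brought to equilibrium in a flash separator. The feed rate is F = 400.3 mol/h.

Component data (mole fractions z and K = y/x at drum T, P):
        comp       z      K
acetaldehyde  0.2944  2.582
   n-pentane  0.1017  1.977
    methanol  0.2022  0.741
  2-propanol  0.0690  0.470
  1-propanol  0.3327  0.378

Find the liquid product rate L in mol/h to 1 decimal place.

L = 255.8 mol/h

Rachford–Rice: g(V/F) = Σ zᵢ(Kᵢ−1)/(1+V/F(Kᵢ−1)) = 0.
Feasibility: ΣzᵢKᵢ = 1.2692, Σzᵢ/Kᵢ = 1.4653 — both > 1, two phases present.
Iterate (Newton) starting at V/F = 0.5:
  V/F = 0.5000: g = -0.08347, g' = -0.5984 → V/F = 0.3605
  V/F = 0.3605: g = 0.00033, g' = -0.6119 → V/F = 0.3611
Converged at V/F = 0.3611.
Then V = V/F·F = 0.3611·400.3 = 144.5 mol/h and L = F − V = 255.8 mol/h.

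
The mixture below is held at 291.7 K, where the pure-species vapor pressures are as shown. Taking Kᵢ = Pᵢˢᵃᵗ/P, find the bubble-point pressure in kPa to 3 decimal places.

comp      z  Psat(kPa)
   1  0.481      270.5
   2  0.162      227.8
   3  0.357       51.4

Pbub = 185.364 kPa

At the bubble point ψ → 0, so ΣzᵢKᵢ = 1 with Kᵢ = Pᵢˢᵃᵗ/P ⇒ P = ΣzᵢPᵢˢᵃᵗ.
P = 0.481·270.5 + 0.162·227.8 + 0.357·51.4 = 185.364 kPa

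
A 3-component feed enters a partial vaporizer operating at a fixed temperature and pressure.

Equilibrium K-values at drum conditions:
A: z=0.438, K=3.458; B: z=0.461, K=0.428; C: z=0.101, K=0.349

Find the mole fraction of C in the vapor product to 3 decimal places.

Iterate (Newton) starting at β = 0.5:
  β = 0.500: g = 0.0162, g' = -0.923 → β = 0.518
Converged at β = 0.518.
Compositions from xᵢ = zᵢ/(1+β(Kᵢ−1)), yᵢ = Kᵢxᵢ:
  A: x = 0.193, y = 0.667
  B: x = 0.655, y = 0.280
  C: x = 0.152, y = 0.053

y_C = 0.053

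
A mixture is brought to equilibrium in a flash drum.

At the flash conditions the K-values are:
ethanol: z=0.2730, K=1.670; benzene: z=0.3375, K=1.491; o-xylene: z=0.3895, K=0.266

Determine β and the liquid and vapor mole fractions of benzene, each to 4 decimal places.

Material balance + equilibrium reduce to Σ zᵢ(Kᵢ−1)/(1+β(Kᵢ−1)) = 0.
Feasibility: ΣzᵢKᵢ = 1.0627, Σzᵢ/Kᵢ = 1.8541 — both > 1, two phases present.
Newton–Raphson from β = 0.44:
  β = 0.4400: g = -0.14473, g' = -0.5859 → β = 0.1930
  β = 0.1930: g = -0.01973, g' = -0.4488 → β = 0.1490
  β = 0.1490: g = -0.00028, g' = -0.4365 → β = 0.1484
Converged at β = 0.1484.
Compositions from xᵢ = zᵢ/(1+β(Kᵢ−1)), yᵢ = Kᵢxᵢ:
  ethanol: x = 0.2483, y = 0.4147
  benzene: x = 0.3146, y = 0.4690
  o-xylene: x = 0.4371, y = 0.1163

β = 0.1484, x_benzene = 0.3146, y_benzene = 0.4690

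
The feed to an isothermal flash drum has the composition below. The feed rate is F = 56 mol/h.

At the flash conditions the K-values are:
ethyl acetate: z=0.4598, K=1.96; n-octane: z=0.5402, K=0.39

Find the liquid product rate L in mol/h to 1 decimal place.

L = 45.3 mol/h

Let ψ = V/F and solve Σ zᵢ(Kᵢ−1)/(1+ψ(Kᵢ−1)) = 0.
Check two-phase: ΣzᵢKᵢ = 1.1119 > 1 and Σzᵢ/Kᵢ = 1.6197 > 1, so g(0) = 0.1119 > 0 and g(1) = -0.6197 < 0.
Newton–Raphson from ψ = 0.5:
  ψ = 0.5000: g = -0.17588, g' = -0.6096 → ψ = 0.2115
  ψ = 0.2115: g = -0.01141, g' = -0.5578 → ψ = 0.1910
  ψ = 0.1910: g = 0.00002, g' = -0.5601 → ψ = 0.1911
Converged at ψ = 0.1911.
Then V = ψ·F = 0.1911·56 = 10.7 mol/h and L = F − V = 45.3 mol/h.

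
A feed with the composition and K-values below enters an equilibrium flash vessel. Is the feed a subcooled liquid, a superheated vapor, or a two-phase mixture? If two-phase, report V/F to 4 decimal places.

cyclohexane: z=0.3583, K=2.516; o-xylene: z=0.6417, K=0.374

two-phase, V/F = 0.1491

ΣzᵢKᵢ = 1.1415; Σzᵢ/Kᵢ = 1.8582.
Both exceed 1, so a two-phase solution exists.
Let ψ = V/F and solve Σ zᵢ(Kᵢ−1)/(1+ψ(Kᵢ−1)) = 0.
Binary case is linear: z₁(K₁−1)(1+ψ(K₂−1)) + z₂(K₂−1)(1+ψ(K₁−1)) = 0
⇒ ψ = [z₁(K₁−1)+z₂(K₂−1)] / [−(K₁−1)(K₂−1)] = 0.14148/0.94902 = 0.1491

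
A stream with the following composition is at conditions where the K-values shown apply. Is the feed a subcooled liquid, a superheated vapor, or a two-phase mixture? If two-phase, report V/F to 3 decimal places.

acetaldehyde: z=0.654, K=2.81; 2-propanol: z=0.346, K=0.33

ΣzᵢKᵢ = 1.952; Σzᵢ/Kᵢ = 1.281.
Both exceed 1, so a two-phase solution exists.
Let ψ = V/F and solve Σ zᵢ(Kᵢ−1)/(1+ψ(Kᵢ−1)) = 0.
Binary case is linear: z₁(K₁−1)(1+ψ(K₂−1)) + z₂(K₂−1)(1+ψ(K₁−1)) = 0
⇒ ψ = [z₁(K₁−1)+z₂(K₂−1)] / [−(K₁−1)(K₂−1)] = 0.9519/1.2127 = 0.785

two-phase, V/F = 0.785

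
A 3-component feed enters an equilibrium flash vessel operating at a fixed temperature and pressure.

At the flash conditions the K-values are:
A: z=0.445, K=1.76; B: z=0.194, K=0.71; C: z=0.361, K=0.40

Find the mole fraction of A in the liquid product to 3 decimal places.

x_A = 0.395

Let ψ = V/F and solve Σ zᵢ(Kᵢ−1)/(1+ψ(Kᵢ−1)) = 0.
g(0) = ΣzᵢKᵢ − 1 = 0.065 and g(1) = 1 − Σzᵢ/Kᵢ = -0.429, so a root lies in (0, 1).
Newton iteration, ψ⁰ = 0.52:
  ψ = 0.520: g = -0.1387, g' = -0.429 → ψ = 0.197
  ψ = 0.197: g = -0.0111, g' = -0.380 → ψ = 0.168
Converged at ψ = 0.168.
Compositions from xᵢ = zᵢ/(1+ψ(Kᵢ−1)), yᵢ = Kᵢxᵢ:
  A: x = 0.395, y = 0.695
  B: x = 0.204, y = 0.145
  C: x = 0.401, y = 0.161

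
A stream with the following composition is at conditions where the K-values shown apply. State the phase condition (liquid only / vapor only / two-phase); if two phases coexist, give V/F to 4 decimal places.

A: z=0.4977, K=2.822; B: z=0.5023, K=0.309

two-phase, V/F = 0.4446

ΣzᵢKᵢ = 1.5597; Σzᵢ/Kᵢ = 1.8019.
Both exceed 1, so a two-phase solution exists.
Rachford–Rice: g(ψ) = Σ zᵢ(Kᵢ−1)/(1+ψ(Kᵢ−1)) = 0.
Binary case is linear: z₁(K₁−1)(1+ψ(K₂−1)) + z₂(K₂−1)(1+ψ(K₁−1)) = 0
⇒ ψ = [z₁(K₁−1)+z₂(K₂−1)] / [−(K₁−1)(K₂−1)] = 0.55972/1.25900 = 0.4446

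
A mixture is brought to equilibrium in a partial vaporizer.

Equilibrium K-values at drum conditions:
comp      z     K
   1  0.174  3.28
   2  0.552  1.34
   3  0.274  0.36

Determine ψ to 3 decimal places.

ψ = 0.675

Material balance + equilibrium reduce to Σ zᵢ(Kᵢ−1)/(1+ψ(Kᵢ−1)) = 0.
Feasibility: ΣzᵢKᵢ = 1.409, Σzᵢ/Kᵢ = 1.226 — both > 1, two phases present.
Newton–Raphson from ψ = 0.5:
  ψ = 0.500: g = 0.0879, g' = -0.487 → ψ = 0.681
  ψ = 0.681: g = -0.0028, g' = -0.533 → ψ = 0.675
Converged at ψ = 0.675.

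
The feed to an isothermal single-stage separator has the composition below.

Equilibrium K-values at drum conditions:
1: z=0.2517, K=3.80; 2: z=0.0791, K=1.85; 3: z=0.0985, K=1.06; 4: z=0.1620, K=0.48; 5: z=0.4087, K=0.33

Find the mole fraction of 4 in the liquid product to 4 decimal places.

x_4 = 0.1919

Rachford–Rice: g(V/F) = Σ zᵢ(Kᵢ−1)/(1+V/F(Kᵢ−1)) = 0.
g(0) = ΣzᵢKᵢ − 1 = 0.4198 and g(1) = 1 − Σzᵢ/Kᵢ = -0.7779, so a root lies in (0, 1).
Iterate (Newton) starting at V/F = 0.4:
  V/F = 0.4000: g = -0.09207, g' = -0.8835 → V/F = 0.2958
  V/F = 0.2958: g = 0.00396, g' = -0.9738 → V/F = 0.2999
Converged at V/F = 0.2999.
Compositions from xᵢ = zᵢ/(1+V/F(Kᵢ−1)), yᵢ = Kᵢxᵢ:
  1: x = 0.1368, y = 0.5199
  2: x = 0.0630, y = 0.1166
  3: x = 0.0968, y = 0.1026
  4: x = 0.1919, y = 0.0921
  5: x = 0.5115, y = 0.1688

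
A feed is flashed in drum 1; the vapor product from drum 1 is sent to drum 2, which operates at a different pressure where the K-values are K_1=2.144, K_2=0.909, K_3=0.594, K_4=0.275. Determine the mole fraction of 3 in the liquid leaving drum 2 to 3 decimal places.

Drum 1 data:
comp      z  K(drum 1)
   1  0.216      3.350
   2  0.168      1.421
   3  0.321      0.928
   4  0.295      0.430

x_3 (drum 2) = 0.330

Drum 1:
Material balance + equilibrium reduce to Σ zᵢ(Kᵢ−1)/(1+ψ₁(Kᵢ−1)) = 0.
g(0) = ΣzᵢKᵢ − 1 = 0.387 and g(1) = 1 − Σzᵢ/Kᵢ = -0.215, so a root lies in (0, 1).
Iterate (Newton) starting at ψ₁ = 0.56:
  ψ₁ = 0.560: g = 0.0053, g' = -0.450 → ψ₁ = 0.572
Converged at ψ₁ = 0.572.
Drum-1 compositions:
  1: x = 0.092, y = 0.309
  2: x = 0.135, y = 0.192
  3: x = 0.335, y = 0.311
  4: x = 0.438, y = 0.188
Drum-2 feed = drum-1 vapor: z₂ = (0.3087, 0.1924, 0.3107, 0.1882).
Drum 2:
Material balance + equilibrium reduce to Σ zᵢ(Kᵢ−1)/(1+ψ₂(Kᵢ−1)) = 0.
g(0) = ΣzᵢKᵢ − 1 = 0.073 and g(1) = 1 − Σzᵢ/Kᵢ = -0.563, so a root lies in (0, 1).
Newton–Raphson from ψ₂ = 0.5:
  ψ₂ = 0.500: g = -0.1660, g' = -0.489 → ψ₂ = 0.161
  ψ₂ = 0.161: g = -0.0089, g' = -0.475 → ψ₂ = 0.142
Converged at ψ₂ = 0.142.
  1: x = 0.266, y = 0.569
  2: x = 0.195, y = 0.177
  3: x = 0.330, y = 0.196
  4: x = 0.210, y = 0.058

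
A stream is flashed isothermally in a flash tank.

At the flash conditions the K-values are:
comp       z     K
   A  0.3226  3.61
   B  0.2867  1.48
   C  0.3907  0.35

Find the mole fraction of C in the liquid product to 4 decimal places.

x_C = 0.6564

Rachford–Rice: g(ψ) = Σ zᵢ(Kᵢ−1)/(1+ψ(Kᵢ−1)) = 0.
g(0) = ΣzᵢKᵢ − 1 = 0.7256 and g(1) = 1 − Σzᵢ/Kᵢ = -0.3994, so a root lies in (0, 1).
Iterate (Newton) starting at ψ = 0.57:
  ψ = 0.5700: g = 0.04309, g' = -0.8124 → ψ = 0.6230
  ψ = 0.6230: g = -0.00024, g' = -0.8240 → ψ = 0.6227
Converged at ψ = 0.6227.
Compositions from xᵢ = zᵢ/(1+ψ(Kᵢ−1)), yᵢ = Kᵢxᵢ:
  A: x = 0.1229, y = 0.4436
  B: x = 0.2207, y = 0.3267
  C: x = 0.6564, y = 0.2297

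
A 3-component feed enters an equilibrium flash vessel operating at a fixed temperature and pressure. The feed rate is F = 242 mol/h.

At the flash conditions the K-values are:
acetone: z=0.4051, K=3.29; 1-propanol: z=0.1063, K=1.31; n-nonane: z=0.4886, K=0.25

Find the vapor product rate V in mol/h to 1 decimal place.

V = 94.7 mol/h

Let ψ = V/F and solve Σ zᵢ(Kᵢ−1)/(1+ψ(Kᵢ−1)) = 0.
Feasibility: ΣzᵢKᵢ = 1.5942, Σzᵢ/Kᵢ = 2.1587 — both > 1, two phases present.
Newton iteration, ψ⁰ = 0.59:
  ψ = 0.5900: g = -0.23488, g' = -1.2759 → ψ = 0.4059
  ψ = 0.4059: g = -0.01679, g' = -1.1467 → ψ = 0.3913
Converged at ψ = 0.3913.
Then V = ψ·F = 0.3913·242 = 94.7 mol/h and L = F − V = 147.3 mol/h.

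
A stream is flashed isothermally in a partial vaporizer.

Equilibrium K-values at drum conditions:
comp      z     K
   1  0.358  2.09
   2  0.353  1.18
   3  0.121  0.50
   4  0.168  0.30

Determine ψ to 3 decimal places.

ψ = 0.609

Material balance + equilibrium reduce to Σ zᵢ(Kᵢ−1)/(1+ψ(Kᵢ−1)) = 0.
g(0) = ΣzᵢKᵢ − 1 = 0.276 and g(1) = 1 − Σzᵢ/Kᵢ = -0.272, so a root lies in (0, 1).
Iterate (Newton) starting at ψ = 0.5:
  ψ = 0.500: g = 0.0493, g' = -0.436 → ψ = 0.613
  ψ = 0.613: g = -0.0020, g' = -0.478 → ψ = 0.609
Converged at ψ = 0.609.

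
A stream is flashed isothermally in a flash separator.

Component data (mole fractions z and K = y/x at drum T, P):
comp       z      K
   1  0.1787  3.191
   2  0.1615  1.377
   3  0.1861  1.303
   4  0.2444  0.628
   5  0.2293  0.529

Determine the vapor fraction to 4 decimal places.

Material balance + equilibrium reduce to Σ zᵢ(Kᵢ−1)/(1+ψ(Kᵢ−1)) = 0.
Feasibility: ΣzᵢKᵢ = 1.3099, Σzᵢ/Kᵢ = 1.1387 — both > 1, two phases present.
Iterate (Newton) starting at ψ = 0.52:
  ψ = 0.5200: g = 0.02688, g' = -0.3574 → ψ = 0.5952
  ψ = 0.5952: g = 0.00058, g' = -0.3432 → ψ = 0.5969
Converged at ψ = 0.5969.

ψ = 0.5969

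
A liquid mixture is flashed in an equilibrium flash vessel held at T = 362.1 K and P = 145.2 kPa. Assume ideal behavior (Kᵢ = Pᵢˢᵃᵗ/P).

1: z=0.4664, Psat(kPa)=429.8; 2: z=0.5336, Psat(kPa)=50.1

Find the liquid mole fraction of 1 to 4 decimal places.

x_1 = 0.2505

Raoult's law: Kᵢ = Pᵢˢᵃᵗ/P = Pᵢˢᵃᵗ/145.2.
  K_1 = 429.8/145.2 = 2.960055, K_2 = 50.1/145.2 = 0.345041
Material balance + equilibrium reduce to Σ zᵢ(Kᵢ−1)/(1+β(Kᵢ−1)) = 0.
g(0) = ΣzᵢKᵢ − 1 = 0.5647 and g(1) = 1 − Σzᵢ/Kᵢ = -0.7040, so a root lies in (0, 1).
Newton iteration, β⁰ = 0.5:
  β = 0.5000: g = -0.05797, g' = -0.9631 → β = 0.4398
  β = 0.4398: g = 0.00006, g' = -0.9684 → β = 0.4399
Converged at β = 0.4399.
Compositions from xᵢ = zᵢ/(1+β(Kᵢ−1)), yᵢ = Kᵢxᵢ:
  1: x = 0.2505, y = 0.7414
  2: x = 0.7495, y = 0.2586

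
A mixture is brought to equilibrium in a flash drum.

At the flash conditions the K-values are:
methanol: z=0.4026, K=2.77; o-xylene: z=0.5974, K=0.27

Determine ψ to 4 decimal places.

Binary case is linear: z₁(K₁−1)(1+ψ(K₂−1)) + z₂(K₂−1)(1+ψ(K₁−1)) = 0
⇒ ψ = [z₁(K₁−1)+z₂(K₂−1)] / [−(K₁−1)(K₂−1)] = 0.27650/1.29210 = 0.2140

ψ = 0.2140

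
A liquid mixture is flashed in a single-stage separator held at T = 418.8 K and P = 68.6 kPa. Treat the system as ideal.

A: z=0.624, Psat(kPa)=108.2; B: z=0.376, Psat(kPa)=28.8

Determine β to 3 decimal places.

β = 0.424

Raoult's law: Kᵢ = Pᵢˢᵃᵗ/P = Pᵢˢᵃᵗ/68.6.
  K_A = 108.2/68.6 = 1.57726, K_B = 28.8/68.6 = 0.41983
Rachford–Rice: g(β) = Σ zᵢ(Kᵢ−1)/(1+β(Kᵢ−1)) = 0.
Check two-phase: ΣzᵢKᵢ = 1.142 > 1 and Σzᵢ/Kᵢ = 1.291 > 1, so g(0) = 0.142 > 0 and g(1) = -0.291 < 0.
Binary case is linear: z₁(K₁−1)(1+β(K₂−1)) + z₂(K₂−1)(1+β(K₁−1)) = 0
⇒ β = [z₁(K₁−1)+z₂(K₂−1)] / [−(K₁−1)(K₂−1)] = 0.1421/0.3349 = 0.424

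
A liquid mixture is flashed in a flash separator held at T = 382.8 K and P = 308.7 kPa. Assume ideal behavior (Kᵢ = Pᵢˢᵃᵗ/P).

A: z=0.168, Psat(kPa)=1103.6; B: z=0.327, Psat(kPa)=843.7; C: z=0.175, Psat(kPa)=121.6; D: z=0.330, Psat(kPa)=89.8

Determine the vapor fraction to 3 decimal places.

ψ = 0.479

Raoult's law: Kᵢ = Pᵢˢᵃᵗ/P = Pᵢˢᵃᵗ/308.7.
  K_A = 1103.6/308.7 = 3.57499, K_B = 843.7/308.7 = 2.73307, K_C = 121.6/308.7 = 0.39391, K_D = 89.8/308.7 = 0.29090
Material balance + equilibrium reduce to Σ zᵢ(Kᵢ−1)/(1+ψ(Kᵢ−1)) = 0.
Feasibility: ΣzᵢKᵢ = 1.659, Σzᵢ/Kᵢ = 1.745 — both > 1, two phases present.
Newton–Raphson from ψ = 0.5:
  ψ = 0.500: g = -0.0220, g' = -1.025 → ψ = 0.479
Converged at ψ = 0.479.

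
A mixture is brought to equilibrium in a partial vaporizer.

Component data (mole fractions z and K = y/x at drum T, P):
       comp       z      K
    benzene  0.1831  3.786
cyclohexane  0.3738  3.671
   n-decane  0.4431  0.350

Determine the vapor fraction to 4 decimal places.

Rachford–Rice: g(ψ) = Σ zᵢ(Kᵢ−1)/(1+ψ(Kᵢ−1)) = 0.
Feasibility: ΣzᵢKᵢ = 2.2205, Σzᵢ/Kᵢ = 1.4162 — both > 1, two phases present.
Iterate (Newton) starting at ψ = 0.5:
  ψ = 0.5000: g = 0.21398, g' = -1.1480 → ψ = 0.6864
  ψ = 0.6864: g = 0.00751, g' = -1.1101 → ψ = 0.6932
  ψ = 0.6932: g = -0.00001, g' = -1.1135 → ψ = 0.6931
Converged at ψ = 0.6931.

ψ = 0.6931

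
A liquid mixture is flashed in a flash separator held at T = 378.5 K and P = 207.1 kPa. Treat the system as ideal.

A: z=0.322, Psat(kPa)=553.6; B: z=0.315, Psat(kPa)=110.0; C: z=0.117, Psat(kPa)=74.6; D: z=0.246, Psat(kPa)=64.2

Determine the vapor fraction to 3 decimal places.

ψ = 0.150

Raoult's law: Kᵢ = Pᵢˢᵃᵗ/P = Pᵢˢᵃᵗ/207.1.
  K_A = 553.6/207.1 = 2.67310, K_B = 110.0/207.1 = 0.53114, K_C = 74.6/207.1 = 0.36021, K_D = 64.2/207.1 = 0.31000
Newton iteration, ψ⁰ = 0.44:
  ψ = 0.440: g = -0.2237, g' = -0.743 → ψ = 0.139
  ψ = 0.139: g = 0.0092, g' = -0.874 → ψ = 0.150
Converged at ψ = 0.150.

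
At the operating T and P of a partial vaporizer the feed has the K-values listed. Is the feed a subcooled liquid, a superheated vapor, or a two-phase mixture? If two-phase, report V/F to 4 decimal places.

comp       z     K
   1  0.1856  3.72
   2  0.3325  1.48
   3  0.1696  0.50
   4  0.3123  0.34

ΣzᵢKᵢ = 1.3735; Σzᵢ/Kᵢ = 1.5323.
Both exceed 1, so a two-phase solution exists.
Material balance + equilibrium reduce to Σ zᵢ(Kᵢ−1)/(1+ψ(Kᵢ−1)) = 0.
Newton–Raphson from ψ = 0.4:
  ψ = 0.4000: g = -0.01038, g' = -0.6863 → ψ = 0.3849
Converged at ψ = 0.3849.

two-phase, V/F = 0.3849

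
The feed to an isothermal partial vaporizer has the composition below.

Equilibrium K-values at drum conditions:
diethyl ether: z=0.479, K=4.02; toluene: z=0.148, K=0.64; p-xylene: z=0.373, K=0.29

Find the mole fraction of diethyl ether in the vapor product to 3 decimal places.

y_diethyl ether = 0.694

Newton iteration, V/F⁰ = 0.64:
  V/F = 0.640: g = -0.0614, g' = -1.172 → V/F = 0.588
  V/F = 0.588: g = -0.0006, g' = -1.152 → V/F = 0.587
Converged at V/F = 0.587.
Compositions from xᵢ = zᵢ/(1+V/F(Kᵢ−1)), yᵢ = Kᵢxᵢ:
  diethyl ether: x = 0.173, y = 0.694
  toluene: x = 0.188, y = 0.120
  p-xylene: x = 0.640, y = 0.185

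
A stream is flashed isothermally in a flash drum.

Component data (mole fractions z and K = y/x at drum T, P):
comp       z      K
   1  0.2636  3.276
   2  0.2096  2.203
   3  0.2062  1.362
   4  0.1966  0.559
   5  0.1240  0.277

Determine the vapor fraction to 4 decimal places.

ψ = 0.8687

Material balance + equilibrium reduce to Σ zᵢ(Kᵢ−1)/(1+ψ(Kᵢ−1)) = 0.
g(0) = ΣzᵢKᵢ − 1 = 0.7504 and g(1) = 1 − Σzᵢ/Kᵢ = -0.1264, so a root lies in (0, 1).
Iterate (Newton) starting at ψ = 0.5:
  ψ = 0.5000: g = 0.24963, g' = -0.6583 → ψ = 0.8792
  ψ = 0.8792: g = -0.00860, g' = -0.8291 → ψ = 0.8688
  ψ = 0.8688: g = -0.00009, g' = -0.8115 → ψ = 0.8687
Converged at ψ = 0.8687.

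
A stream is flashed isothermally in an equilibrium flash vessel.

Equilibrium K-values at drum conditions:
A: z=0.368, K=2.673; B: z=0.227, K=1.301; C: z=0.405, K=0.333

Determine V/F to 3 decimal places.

V/F = 0.485

Newton iteration, V/F⁰ = 0.5:
  V/F = 0.500: g = -0.0107, g' = -0.727 → V/F = 0.485
Converged at V/F = 0.485.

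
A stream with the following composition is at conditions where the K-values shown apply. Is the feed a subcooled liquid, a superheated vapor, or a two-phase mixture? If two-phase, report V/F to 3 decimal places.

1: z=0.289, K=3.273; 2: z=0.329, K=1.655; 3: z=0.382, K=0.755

ΣzᵢKᵢ = 1.779; Σzᵢ/Kᵢ = 0.793.
Since Σzᵢ/Kᵢ < 1 the mixture is above its dew point — single vapor phase.

superheated vapor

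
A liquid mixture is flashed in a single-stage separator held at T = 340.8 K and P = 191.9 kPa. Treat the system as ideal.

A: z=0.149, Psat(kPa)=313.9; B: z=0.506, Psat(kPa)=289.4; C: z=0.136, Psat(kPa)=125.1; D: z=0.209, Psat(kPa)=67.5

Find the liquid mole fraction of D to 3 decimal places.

x_D = 0.327

Raoult's law: Kᵢ = Pᵢˢᵃᵗ/P = Pᵢˢᵃᵗ/191.9.
  K_A = 313.9/191.9 = 1.63575, K_B = 289.4/191.9 = 1.50808, K_C = 125.1/191.9 = 0.65190, K_D = 67.5/191.9 = 0.35175
Let ψ = V/F and solve Σ zᵢ(Kᵢ−1)/(1+ψ(Kᵢ−1)) = 0.
Check two-phase: ΣzᵢKᵢ = 1.169 > 1 and Σzᵢ/Kᵢ = 1.229 > 1, so g(0) = 0.169 > 0 and g(1) = -0.229 < 0.
Iterate (Newton) starting at ψ = 0.59:
  ψ = 0.590: g = -0.0123, g' = -0.366 → ψ = 0.556
Converged at ψ = 0.556.
Compositions from xᵢ = zᵢ/(1+ψ(Kᵢ−1)), yᵢ = Kᵢxᵢ:
  A: x = 0.110, y = 0.180
  B: x = 0.395, y = 0.595
  C: x = 0.169, y = 0.110
  D: x = 0.327, y = 0.115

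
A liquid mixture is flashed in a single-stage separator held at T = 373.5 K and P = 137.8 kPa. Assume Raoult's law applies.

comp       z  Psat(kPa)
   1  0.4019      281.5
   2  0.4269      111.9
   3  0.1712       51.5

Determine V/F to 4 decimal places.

Raoult's law: Kᵢ = Pᵢˢᵃᵗ/P = Pᵢˢᵃᵗ/137.8.
  K_1 = 281.5/137.8 = 2.042816, K_2 = 111.9/137.8 = 0.812046, K_3 = 51.5/137.8 = 0.373730
Rachford–Rice: g(V/F) = Σ zᵢ(Kᵢ−1)/(1+V/F(Kᵢ−1)) = 0.
g(0) = ΣzᵢKᵢ − 1 = 0.2317 and g(1) = 1 − Σzᵢ/Kᵢ = -0.1805, so a root lies in (0, 1).
Newton–Raphson from V/F = 0.5:
  V/F = 0.5000: g = 0.03082, g' = -0.3495 → V/F = 0.5882
  V/F = 0.5882: g = -0.00018, g' = -0.3553 → V/F = 0.5877
Converged at V/F = 0.5877.

V/F = 0.5877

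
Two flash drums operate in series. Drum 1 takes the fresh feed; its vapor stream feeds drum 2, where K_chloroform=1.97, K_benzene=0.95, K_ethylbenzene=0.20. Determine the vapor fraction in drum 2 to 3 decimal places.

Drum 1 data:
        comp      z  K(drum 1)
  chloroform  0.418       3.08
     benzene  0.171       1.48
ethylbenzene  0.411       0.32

Drum 1:
Rachford–Rice: g(ψ₁) = Σ zᵢ(Kᵢ−1)/(1+ψ₁(Kᵢ−1)) = 0.
Check two-phase: ΣzᵢKᵢ = 1.672 > 1 and Σzᵢ/Kᵢ = 1.536 > 1, so g(0) = 0.672 > 0 and g(1) = -0.536 < 0.
Iterate (Newton) starting at ψ₁ = 0.5:
  ψ₁ = 0.500: g = 0.0689, g' = -0.896 → ψ₁ = 0.577
  ψ₁ = 0.577: g = -0.0004, g' = -0.912 → ψ₁ = 0.576
Converged at ψ₁ = 0.576.
Drum-1 compositions:
  chloroform: x = 0.190, y = 0.585
  benzene: x = 0.134, y = 0.198
  ethylbenzene: x = 0.676, y = 0.216
Drum-2 feed = drum-1 vapor: z₂ = (0.5855, 0.1982, 0.2163).
Drum 2:
Let ψ₂ = V/F and solve Σ zᵢ(Kᵢ−1)/(1+ψ₂(Kᵢ−1)) = 0.
Feasibility: ΣzᵢKᵢ = 1.385, Σzᵢ/Kᵢ = 1.587 — both > 1, two phases present.
Iterate (Newton) starting at ψ₂ = 0.65:
  ψ₂ = 0.650: g = -0.0225, g' = -0.809 → ψ₂ = 0.622
  ψ₂ = 0.622: g = -0.0006, g' = -0.764 → ψ₂ = 0.621
Converged at ψ₂ = 0.621.
  chloroform: x = 0.365, y = 0.720
  benzene: x = 0.205, y = 0.194
  ethylbenzene: x = 0.430, y = 0.086

V/F (drum 2) = 0.621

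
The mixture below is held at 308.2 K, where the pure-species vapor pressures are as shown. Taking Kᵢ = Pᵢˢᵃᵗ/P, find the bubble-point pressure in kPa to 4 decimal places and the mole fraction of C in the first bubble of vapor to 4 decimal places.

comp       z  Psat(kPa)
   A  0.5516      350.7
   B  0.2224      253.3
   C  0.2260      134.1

At the bubble point ψ → 0, so ΣzᵢKᵢ = 1 with Kᵢ = Pᵢˢᵃᵗ/P ⇒ P = ΣzᵢPᵢˢᵃᵗ.
P = 0.5516·350.7 + 0.2224·253.3 + 0.2260·134.1 = 280.0866 kPa
yᵢ = zᵢPᵢˢᵃᵗ/P ⇒ y_C = 0.2260·134.1/280.0866 = 0.1082

Pbub = 280.0866 kPa, y_C = 0.1082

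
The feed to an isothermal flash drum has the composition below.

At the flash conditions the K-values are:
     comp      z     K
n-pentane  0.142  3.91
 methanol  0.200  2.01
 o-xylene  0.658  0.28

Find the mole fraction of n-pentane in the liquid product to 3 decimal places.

x_n-pentane = 0.111

Material balance + equilibrium reduce to Σ zᵢ(Kᵢ−1)/(1+β(Kᵢ−1)) = 0.
Check two-phase: ΣzᵢKᵢ = 1.141 > 1 and Σzᵢ/Kᵢ = 2.486 > 1, so g(0) = 0.141 > 0 and g(1) = -1.486 < 0.
Newton–Raphson from β = 0.5:
  β = 0.500: g = -0.4377, g' = -1.122 → β = 0.110
  β = 0.110: g = -0.0197, g' = -1.258 → β = 0.094
  β = 0.094: g = 0.0003, g' = -1.303 → β = 0.095
Converged at β = 0.095.
Compositions from xᵢ = zᵢ/(1+β(Kᵢ−1)), yᵢ = Kᵢxᵢ:
  n-pentane: x = 0.111, y = 0.435
  methanol: x = 0.183, y = 0.367
  o-xylene: x = 0.706, y = 0.198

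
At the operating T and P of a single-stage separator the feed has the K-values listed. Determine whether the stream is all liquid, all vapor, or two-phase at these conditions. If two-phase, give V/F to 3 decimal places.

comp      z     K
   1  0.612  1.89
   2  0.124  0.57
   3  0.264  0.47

ΣzᵢKᵢ = 1.351; Σzᵢ/Kᵢ = 1.103.
Both exceed 1, so a two-phase solution exists.
Material balance + equilibrium reduce to Σ zᵢ(Kᵢ−1)/(1+ψ(Kᵢ−1)) = 0.
Newton iteration, ψ⁰ = 0.5:
  ψ = 0.500: g = 0.1187, g' = -0.407 → ψ = 0.792
  ψ = 0.792: g = -0.0024, g' = -0.440 → ψ = 0.786
Converged at ψ = 0.786.

two-phase, V/F = 0.786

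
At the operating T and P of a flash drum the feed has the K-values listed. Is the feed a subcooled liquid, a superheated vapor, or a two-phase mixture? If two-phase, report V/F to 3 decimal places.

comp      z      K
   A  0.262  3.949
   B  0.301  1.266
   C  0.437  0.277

ΣzᵢKᵢ = 1.537; Σzᵢ/Kᵢ = 1.882.
Both exceed 1, so a two-phase solution exists.
Rachford–Rice: g(ψ) = Σ zᵢ(Kᵢ−1)/(1+ψ(Kᵢ−1)) = 0.
Newton–Raphson from ψ = 0.5:
  ψ = 0.500: g = -0.1119, g' = -0.949 → ψ = 0.382
  ψ = 0.382: g = -0.0006, g' = -0.957 → ψ = 0.381
Converged at ψ = 0.381.

two-phase, V/F = 0.381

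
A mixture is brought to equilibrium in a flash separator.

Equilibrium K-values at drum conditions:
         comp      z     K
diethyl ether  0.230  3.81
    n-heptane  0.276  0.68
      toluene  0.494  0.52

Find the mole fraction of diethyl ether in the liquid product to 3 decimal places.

x_diethyl ether = 0.131

Let β = V/F and solve Σ zᵢ(Kᵢ−1)/(1+β(Kᵢ−1)) = 0.
Feasibility: ΣzᵢKᵢ = 1.321, Σzᵢ/Kᵢ = 1.416 — both > 1, two phases present.
Iterate (Newton) starting at β = 0.62:
  β = 0.620: g = -0.2121, g' = -0.516 → β = 0.209
  β = 0.209: g = 0.0488, g' = -0.894 → β = 0.264
  β = 0.264: g = 0.0032, g' = -0.782 → β = 0.268
Converged at β = 0.268.
Compositions from xᵢ = zᵢ/(1+β(Kᵢ−1)), yᵢ = Kᵢxᵢ:
  diethyl ether: x = 0.131, y = 0.500
  n-heptane: x = 0.302, y = 0.205
  toluene: x = 0.567, y = 0.295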